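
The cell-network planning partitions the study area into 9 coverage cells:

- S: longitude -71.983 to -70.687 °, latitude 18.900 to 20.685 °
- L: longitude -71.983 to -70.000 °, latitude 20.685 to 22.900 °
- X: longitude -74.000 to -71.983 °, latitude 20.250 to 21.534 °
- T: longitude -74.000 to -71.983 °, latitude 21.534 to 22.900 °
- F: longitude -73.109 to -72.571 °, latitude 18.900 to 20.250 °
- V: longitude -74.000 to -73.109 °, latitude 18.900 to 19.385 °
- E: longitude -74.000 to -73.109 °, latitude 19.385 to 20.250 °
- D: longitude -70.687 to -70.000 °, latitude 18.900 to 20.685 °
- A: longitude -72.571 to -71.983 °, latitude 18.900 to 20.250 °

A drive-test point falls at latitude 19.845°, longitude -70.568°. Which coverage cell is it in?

The point has longitude = -70.568 and latitude = 19.845.
Only D satisfies -70.687 ≤ longitude ≤ -70.000 and 18.900 ≤ latitude ≤ 20.685.

D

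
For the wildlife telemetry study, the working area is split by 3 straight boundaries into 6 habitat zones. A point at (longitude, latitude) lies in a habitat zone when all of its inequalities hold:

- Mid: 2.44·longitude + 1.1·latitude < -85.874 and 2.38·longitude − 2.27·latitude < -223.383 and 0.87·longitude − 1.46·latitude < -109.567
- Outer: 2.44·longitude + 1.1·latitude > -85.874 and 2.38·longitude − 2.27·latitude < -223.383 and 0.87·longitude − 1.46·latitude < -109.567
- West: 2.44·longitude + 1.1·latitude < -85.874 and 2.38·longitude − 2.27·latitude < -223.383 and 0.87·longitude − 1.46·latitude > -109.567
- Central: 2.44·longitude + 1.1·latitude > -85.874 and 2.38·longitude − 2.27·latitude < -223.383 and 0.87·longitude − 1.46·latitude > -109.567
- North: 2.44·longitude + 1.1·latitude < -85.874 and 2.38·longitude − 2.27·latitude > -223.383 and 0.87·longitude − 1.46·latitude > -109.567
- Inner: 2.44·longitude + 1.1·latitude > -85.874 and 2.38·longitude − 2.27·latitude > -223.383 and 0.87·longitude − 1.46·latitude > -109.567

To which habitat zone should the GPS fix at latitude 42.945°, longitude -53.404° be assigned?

2.44·-53.404 + 1.1·42.945 = -83.066, which is > -85.874
2.38·-53.404 − 2.27·42.945 = -224.587, which is < -223.383
0.87·-53.404 − 1.46·42.945 = -109.161, which is > -109.567
This sign pattern matches Central.

Central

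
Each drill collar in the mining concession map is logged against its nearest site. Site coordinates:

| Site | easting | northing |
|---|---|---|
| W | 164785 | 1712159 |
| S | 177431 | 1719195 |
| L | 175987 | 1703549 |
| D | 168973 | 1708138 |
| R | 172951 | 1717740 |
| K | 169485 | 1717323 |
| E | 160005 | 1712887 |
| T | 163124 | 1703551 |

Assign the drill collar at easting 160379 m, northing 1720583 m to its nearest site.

Squared distances to each site:
W: 90376612.000; S: 292697248.000; L: 533766820.000; D: 228734861.000; R: 166137833.000; K: 93546836.000; E: 59368292.000; T: 297624049.000.
Minimum at E.

E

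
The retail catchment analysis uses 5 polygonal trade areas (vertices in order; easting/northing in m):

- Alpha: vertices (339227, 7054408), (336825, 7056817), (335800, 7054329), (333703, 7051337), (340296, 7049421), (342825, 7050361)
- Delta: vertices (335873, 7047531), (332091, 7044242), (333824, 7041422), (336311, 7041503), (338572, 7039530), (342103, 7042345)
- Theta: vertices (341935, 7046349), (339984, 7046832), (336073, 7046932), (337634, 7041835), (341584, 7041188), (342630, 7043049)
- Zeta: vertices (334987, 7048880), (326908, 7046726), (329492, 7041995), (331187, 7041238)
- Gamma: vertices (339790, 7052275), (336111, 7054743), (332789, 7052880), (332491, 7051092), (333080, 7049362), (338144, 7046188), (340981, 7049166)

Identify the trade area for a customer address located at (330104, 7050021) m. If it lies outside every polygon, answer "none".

none

Cast a ray rightward from (330104, 7050021). For each polygon, the edges (by vertex number in listed order) whose endpoints lie on opposite sides of northing = 7050021, where each meets that height, and whether that is right or left of the point:
Alpha: 4–5 at easting≈338231.4 (right), 5–6 at easting≈341910.3 (right) → 2 crossings.
Delta: no edge straddles that height → 0 crossings.
Theta: no edge straddles that height → 0 crossings.
Zeta: no edge straddles that height → 0 crossings.
Gamma: 4–5 at easting≈332855.6 (right), 7–1 at easting≈340653.5 (right) → 2 crossings.
All counts are even, so the point lies outside every listed polygon.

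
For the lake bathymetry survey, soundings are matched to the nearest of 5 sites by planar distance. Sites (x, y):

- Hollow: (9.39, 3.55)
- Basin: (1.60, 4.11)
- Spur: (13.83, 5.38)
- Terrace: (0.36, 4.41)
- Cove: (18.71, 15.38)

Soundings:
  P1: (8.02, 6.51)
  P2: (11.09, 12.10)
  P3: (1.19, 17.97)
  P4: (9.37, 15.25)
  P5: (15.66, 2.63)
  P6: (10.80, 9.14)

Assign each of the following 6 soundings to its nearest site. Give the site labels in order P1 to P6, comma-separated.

P1 → Hollow (d²=10.64)
P2 → Spur (d²=52.67)
P3 → Terrace (d²=184.56)
P4 → Cove (d²=87.25)
P5 → Spur (d²=10.91)
P6 → Spur (d²=23.32)

Hollow, Spur, Terrace, Cove, Spur, Spur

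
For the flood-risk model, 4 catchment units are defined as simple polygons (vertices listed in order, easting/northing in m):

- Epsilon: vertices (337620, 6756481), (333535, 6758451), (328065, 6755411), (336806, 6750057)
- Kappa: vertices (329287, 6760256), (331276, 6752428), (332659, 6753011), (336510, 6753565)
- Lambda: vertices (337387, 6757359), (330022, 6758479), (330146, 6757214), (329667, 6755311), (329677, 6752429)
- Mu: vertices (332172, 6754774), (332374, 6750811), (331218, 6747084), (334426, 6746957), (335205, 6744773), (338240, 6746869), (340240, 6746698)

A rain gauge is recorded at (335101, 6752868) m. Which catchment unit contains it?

Epsilon

Cast a ray rightward from (335101, 6752868). For each polygon, the edges (by vertex number in listed order) whose endpoints lie on opposite sides of northing = 6752868, where each meets that height, and whether that is right or left of the point:
Epsilon: 3–4 at easting≈332216.7 (left), 4–1 at easting≈337162.2 (right) → 1 crossing.
Kappa: 1–2 at easting≈331164.2 (left), 2–3 at easting≈332319.8 (left) → 0 crossings.
Lambda: 4–5 at easting≈329675.5 (left), 5–1 at easting≈330363.5 (left) → 0 crossings.
Mu: 1–2 at easting≈332269.2 (left), 7–1 at easting≈334076.1 (left) → 0 crossings.
Only Epsilon has an odd count, so the point is inside Epsilon.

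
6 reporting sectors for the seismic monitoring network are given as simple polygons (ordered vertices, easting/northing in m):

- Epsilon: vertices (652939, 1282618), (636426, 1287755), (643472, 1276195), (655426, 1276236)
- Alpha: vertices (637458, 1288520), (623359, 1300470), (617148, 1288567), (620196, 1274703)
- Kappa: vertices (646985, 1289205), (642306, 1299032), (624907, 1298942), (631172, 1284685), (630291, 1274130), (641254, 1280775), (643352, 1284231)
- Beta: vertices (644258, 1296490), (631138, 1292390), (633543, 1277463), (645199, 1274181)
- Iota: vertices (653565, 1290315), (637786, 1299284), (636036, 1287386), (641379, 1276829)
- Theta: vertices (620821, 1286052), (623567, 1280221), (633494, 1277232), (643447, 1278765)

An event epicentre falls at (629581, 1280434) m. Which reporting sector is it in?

Theta

Cast a ray rightward from (629581, 1280434). For each polygon, the edges (by vertex number in listed order) whose endpoints lie on opposite sides of northing = 1280434, where each meets that height, and whether that is right or left of the point:
Epsilon: 2–3 at easting≈640888.3 (right), 4–1 at easting≈653790.1 (right) → 2 crossings.
Alpha: 3–4 at easting≈618936.0 (left), 4–1 at easting≈627355.9 (left) → 0 crossings.
Kappa: 4–5 at easting≈630817.2 (right), 5–6 at easting≈640691.4 (right) → 2 crossings.
Beta: 2–3 at easting≈633064.3 (right), 4–1 at easting≈644935.2 (right) → 2 crossings.
Iota: 3–4 at easting≈639554.5 (right), 4–1 at easting≈644636.5 (right) → 2 crossings.
Theta: 1–2 at easting≈623466.7 (left), 4–1 at easting≈638264.8 (right) → 1 crossing.
Only Theta has an odd count, so the point is inside Theta.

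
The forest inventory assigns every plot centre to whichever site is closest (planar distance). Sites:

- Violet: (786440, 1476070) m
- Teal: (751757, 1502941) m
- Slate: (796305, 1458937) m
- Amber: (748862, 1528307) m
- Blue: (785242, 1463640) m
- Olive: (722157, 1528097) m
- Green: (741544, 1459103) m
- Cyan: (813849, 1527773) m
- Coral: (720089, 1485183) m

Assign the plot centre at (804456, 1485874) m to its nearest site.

Violet

Squared distances to each site:
Violet: 420694672.000; Teal: 3068467090.000; Slate: 792040770.000; Amber: 4891252325.000; Blue: 863528552.000; Olive: 8555907130.000; Green: 4674606185.000; Cyan: 1843754650.000; Coral: 7118268170.000.
Minimum at Violet.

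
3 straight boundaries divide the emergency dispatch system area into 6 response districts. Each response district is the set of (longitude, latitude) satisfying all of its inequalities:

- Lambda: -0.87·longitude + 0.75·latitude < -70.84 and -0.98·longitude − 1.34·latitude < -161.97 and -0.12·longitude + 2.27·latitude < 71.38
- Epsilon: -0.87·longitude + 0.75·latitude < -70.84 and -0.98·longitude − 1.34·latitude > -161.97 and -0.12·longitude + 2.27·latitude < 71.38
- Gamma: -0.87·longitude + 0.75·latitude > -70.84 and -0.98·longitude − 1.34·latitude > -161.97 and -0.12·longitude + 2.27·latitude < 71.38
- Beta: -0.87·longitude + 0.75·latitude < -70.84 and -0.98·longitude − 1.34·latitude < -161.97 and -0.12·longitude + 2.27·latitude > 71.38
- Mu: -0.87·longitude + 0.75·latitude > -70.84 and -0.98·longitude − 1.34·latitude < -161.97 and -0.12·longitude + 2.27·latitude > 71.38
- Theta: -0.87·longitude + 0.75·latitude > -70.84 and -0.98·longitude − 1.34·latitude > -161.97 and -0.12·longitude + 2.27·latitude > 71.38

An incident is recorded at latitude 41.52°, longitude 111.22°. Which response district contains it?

-0.87·111.22 + 0.75·41.52 = -65.621, which is > -70.84
-0.98·111.22 − 1.34·41.52 = -164.632, which is < -161.97
-0.12·111.22 + 2.27·41.52 = 80.904, which is > 71.38
This sign pattern matches Mu.

Mu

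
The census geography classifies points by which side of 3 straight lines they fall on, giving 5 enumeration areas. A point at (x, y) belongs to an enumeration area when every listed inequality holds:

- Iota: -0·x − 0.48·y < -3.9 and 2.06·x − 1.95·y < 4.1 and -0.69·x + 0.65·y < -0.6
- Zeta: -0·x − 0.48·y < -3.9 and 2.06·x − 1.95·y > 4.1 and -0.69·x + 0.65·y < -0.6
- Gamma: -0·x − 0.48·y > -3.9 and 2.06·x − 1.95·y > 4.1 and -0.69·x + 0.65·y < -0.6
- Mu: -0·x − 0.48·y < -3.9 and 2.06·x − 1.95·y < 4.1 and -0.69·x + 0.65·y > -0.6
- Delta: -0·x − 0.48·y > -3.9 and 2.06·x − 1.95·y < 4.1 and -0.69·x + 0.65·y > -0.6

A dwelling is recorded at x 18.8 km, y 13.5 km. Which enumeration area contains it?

-0·18.8 − 0.48·13.5 = -6.480, which is < -3.9
2.06·18.8 − 1.95·13.5 = 12.403, which is > 4.1
-0.69·18.8 + 0.65·13.5 = -4.197, which is < -0.6
This sign pattern matches Zeta.

Zeta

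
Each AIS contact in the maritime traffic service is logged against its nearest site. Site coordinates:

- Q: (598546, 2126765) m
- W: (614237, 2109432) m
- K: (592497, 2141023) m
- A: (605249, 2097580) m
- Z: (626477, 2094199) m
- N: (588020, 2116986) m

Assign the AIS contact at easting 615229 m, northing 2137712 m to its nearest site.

Squared distances to each site:
Q: 398159298.000; W: 800742464.000; K: 527706545.000; A: 1710177824.000; Z: 2019898673.000; N: 1169896757.000.
Minimum at Q.

Q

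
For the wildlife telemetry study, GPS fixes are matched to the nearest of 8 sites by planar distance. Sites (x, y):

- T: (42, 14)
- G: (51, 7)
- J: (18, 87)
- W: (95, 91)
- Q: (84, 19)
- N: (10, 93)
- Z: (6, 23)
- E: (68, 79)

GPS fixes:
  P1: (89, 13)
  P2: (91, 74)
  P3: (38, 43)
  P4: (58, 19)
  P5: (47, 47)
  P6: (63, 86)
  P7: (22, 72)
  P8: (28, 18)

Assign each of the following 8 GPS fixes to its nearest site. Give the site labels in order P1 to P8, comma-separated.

P1 → Q (d²=61.00)
P2 → W (d²=305.00)
P3 → T (d²=857.00)
P4 → G (d²=193.00)
P5 → T (d²=1114.00)
P6 → E (d²=74.00)
P7 → J (d²=241.00)
P8 → T (d²=212.00)

Q, W, T, G, T, E, J, T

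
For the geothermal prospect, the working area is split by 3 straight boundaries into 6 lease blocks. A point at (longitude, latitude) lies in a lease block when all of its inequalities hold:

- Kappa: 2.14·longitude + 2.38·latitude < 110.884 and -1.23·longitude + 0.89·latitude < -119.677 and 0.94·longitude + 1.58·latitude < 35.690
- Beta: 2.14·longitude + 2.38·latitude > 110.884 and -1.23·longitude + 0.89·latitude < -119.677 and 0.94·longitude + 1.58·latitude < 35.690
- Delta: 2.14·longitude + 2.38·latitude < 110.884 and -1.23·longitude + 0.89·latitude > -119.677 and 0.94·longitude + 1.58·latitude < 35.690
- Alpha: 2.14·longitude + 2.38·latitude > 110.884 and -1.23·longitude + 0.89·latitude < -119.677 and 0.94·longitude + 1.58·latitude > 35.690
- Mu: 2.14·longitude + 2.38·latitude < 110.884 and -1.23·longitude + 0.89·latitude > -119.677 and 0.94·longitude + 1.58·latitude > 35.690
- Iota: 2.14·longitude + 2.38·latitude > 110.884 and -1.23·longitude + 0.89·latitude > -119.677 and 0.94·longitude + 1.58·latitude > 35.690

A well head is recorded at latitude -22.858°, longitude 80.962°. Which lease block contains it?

2.14·80.962 + 2.38·-22.858 = 118.857, which is > 110.884
-1.23·80.962 + 0.89·-22.858 = -119.927, which is < -119.677
0.94·80.962 + 1.58·-22.858 = 39.989, which is > 35.690
This sign pattern matches Alpha.

Alpha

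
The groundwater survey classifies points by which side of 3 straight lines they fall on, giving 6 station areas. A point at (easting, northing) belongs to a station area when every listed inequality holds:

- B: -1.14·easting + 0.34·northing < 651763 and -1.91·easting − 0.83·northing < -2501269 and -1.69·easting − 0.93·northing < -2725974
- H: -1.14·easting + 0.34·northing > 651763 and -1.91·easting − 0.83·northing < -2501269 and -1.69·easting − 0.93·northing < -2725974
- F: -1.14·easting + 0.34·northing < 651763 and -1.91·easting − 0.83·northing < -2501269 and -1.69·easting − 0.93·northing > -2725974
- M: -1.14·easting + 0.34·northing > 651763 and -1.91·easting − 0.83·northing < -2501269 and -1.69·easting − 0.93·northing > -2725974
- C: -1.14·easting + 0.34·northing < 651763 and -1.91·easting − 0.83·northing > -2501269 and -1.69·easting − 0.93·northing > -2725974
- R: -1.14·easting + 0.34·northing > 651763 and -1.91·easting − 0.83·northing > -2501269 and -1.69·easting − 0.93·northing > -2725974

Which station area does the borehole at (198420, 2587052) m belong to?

-1.14·198420 + 0.34·2587052 = 653398.880, which is > 651763
-1.91·198420 − 0.83·2587052 = -2526235.360, which is < -2501269
-1.69·198420 − 0.93·2587052 = -2741288.160, which is < -2725974
This sign pattern matches H.

H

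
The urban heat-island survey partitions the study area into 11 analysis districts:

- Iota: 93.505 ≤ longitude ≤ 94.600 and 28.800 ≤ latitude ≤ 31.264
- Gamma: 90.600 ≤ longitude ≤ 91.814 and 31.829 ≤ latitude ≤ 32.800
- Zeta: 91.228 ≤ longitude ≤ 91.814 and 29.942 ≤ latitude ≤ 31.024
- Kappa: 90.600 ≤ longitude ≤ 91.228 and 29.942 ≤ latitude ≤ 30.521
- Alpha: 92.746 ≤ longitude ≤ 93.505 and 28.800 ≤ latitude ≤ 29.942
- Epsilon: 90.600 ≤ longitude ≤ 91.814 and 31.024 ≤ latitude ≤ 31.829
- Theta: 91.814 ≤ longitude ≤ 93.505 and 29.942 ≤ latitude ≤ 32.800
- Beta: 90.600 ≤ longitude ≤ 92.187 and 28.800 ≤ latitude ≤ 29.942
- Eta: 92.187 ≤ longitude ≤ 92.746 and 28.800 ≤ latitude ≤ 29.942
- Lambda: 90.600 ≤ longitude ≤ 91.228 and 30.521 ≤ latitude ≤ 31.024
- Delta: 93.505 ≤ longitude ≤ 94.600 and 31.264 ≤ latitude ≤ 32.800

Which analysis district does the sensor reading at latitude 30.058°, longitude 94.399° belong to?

Iota

The point has longitude = 94.399 and latitude = 30.058.
Only Iota satisfies 93.505 ≤ longitude ≤ 94.600 and 28.800 ≤ latitude ≤ 31.264.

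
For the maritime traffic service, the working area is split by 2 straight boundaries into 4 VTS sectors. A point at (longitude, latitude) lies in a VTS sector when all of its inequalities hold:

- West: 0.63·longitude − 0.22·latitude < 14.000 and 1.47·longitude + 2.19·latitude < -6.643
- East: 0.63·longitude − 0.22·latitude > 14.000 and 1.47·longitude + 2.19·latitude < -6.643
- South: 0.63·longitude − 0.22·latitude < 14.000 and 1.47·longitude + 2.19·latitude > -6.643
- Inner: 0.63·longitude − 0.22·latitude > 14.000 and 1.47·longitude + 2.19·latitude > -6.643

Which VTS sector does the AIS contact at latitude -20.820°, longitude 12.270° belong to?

West

0.63·12.270 − 0.22·-20.820 = 12.311, which is < 14.000
1.47·12.270 + 2.19·-20.820 = -27.559, which is < -6.643
This sign pattern matches West.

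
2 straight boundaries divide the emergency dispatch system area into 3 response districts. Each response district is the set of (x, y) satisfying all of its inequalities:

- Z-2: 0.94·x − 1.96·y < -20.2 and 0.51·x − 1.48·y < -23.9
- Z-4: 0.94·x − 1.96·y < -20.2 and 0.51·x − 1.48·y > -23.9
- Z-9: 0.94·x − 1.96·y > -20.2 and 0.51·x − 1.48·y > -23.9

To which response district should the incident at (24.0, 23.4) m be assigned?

Z-4

0.94·24.0 − 1.96·23.4 = -23.304, which is < -20.2
0.51·24.0 − 1.48·23.4 = -22.392, which is > -23.9
This sign pattern matches Z-4.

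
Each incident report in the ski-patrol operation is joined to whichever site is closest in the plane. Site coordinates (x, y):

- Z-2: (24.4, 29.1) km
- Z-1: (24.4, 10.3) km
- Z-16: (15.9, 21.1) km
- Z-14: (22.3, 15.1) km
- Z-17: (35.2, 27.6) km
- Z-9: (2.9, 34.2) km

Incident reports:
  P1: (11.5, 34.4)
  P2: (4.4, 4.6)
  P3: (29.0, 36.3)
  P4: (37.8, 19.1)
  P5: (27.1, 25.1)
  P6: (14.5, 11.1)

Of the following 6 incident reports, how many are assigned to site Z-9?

P1 → Z-9
P2 → Z-16
P3 → Z-2
P4 → Z-17
P5 → Z-2
P6 → Z-14
1 of the 6 goes to Z-9.

1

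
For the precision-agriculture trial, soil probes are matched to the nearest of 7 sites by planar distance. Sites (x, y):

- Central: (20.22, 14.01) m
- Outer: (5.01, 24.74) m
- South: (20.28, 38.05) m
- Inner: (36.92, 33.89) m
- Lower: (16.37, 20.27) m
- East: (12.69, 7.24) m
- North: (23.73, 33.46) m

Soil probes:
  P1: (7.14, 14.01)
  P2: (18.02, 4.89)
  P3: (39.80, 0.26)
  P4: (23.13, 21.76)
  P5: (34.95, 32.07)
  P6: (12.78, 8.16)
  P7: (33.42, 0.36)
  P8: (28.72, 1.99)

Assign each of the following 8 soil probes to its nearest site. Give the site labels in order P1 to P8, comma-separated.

P1 → East (d²=76.64)
P2 → East (d²=33.93)
P3 → Central (d²=572.44)
P4 → Lower (d²=47.92)
P5 → Inner (d²=7.19)
P6 → East (d²=0.85)
P7 → Central (d²=360.56)
P8 → Central (d²=216.73)

East, East, Central, Lower, Inner, East, Central, Central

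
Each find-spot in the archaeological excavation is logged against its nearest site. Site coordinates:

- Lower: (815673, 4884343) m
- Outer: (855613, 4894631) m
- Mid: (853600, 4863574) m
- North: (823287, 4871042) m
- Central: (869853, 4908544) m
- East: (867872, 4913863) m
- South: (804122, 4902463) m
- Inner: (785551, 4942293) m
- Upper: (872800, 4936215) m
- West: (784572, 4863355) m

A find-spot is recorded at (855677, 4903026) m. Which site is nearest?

Outer

Squared distances to each site:
Lower: 1949374505.000; Outer: 70480121.000; Mid: 1560774233.000; North: 2072088356.000; Central: 231407300.000; East: 266158594.000; South: 2658234994.000; Inner: 6459553165.000; Upper: 1394706850.000; West: 6629709266.000.
Minimum at Outer.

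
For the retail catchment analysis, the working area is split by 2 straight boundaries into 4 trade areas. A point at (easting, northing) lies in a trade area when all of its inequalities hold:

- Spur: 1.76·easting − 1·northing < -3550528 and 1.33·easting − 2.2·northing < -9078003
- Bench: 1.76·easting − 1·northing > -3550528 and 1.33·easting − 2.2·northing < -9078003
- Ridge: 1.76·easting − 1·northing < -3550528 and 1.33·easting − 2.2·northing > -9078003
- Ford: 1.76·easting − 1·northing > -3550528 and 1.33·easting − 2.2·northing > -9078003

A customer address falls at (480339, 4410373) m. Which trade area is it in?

Ridge

1.76·480339 − 1·4410373 = -3564976.360, which is < -3550528
1.33·480339 − 2.2·4410373 = -9063969.730, which is > -9078003
This sign pattern matches Ridge.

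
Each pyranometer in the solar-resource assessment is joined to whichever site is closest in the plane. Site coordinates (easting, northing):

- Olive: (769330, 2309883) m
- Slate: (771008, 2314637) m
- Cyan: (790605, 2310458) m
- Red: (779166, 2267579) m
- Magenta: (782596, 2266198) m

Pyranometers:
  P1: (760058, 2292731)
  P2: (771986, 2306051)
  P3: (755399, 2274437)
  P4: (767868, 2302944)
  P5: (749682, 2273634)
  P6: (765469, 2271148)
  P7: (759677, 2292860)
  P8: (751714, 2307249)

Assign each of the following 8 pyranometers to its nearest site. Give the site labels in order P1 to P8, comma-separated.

Olive, Olive, Red, Olive, Red, Red, Olive, Olive

P1 → Olive (d²=380161088.00)
P2 → Olive (d²=21738560.00)
P3 → Red (d²=611902453.00)
P4 → Olive (d²=50287165.00)
P5 → Red (d²=905969281.00)
P6 → Red (d²=200345570.00)
P7 → Olive (d²=382962938.00)
P8 → Olive (d²=317261412.00)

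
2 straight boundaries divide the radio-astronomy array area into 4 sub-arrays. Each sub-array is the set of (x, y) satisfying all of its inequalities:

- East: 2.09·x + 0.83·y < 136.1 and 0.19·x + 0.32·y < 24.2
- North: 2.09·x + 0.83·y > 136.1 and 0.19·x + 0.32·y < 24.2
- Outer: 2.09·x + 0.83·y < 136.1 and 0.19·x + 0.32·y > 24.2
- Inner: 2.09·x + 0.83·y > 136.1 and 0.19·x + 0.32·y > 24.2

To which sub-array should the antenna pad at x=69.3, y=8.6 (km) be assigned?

North

2.09·69.3 + 0.83·8.6 = 151.975, which is > 136.1
0.19·69.3 + 0.32·8.6 = 15.919, which is < 24.2
This sign pattern matches North.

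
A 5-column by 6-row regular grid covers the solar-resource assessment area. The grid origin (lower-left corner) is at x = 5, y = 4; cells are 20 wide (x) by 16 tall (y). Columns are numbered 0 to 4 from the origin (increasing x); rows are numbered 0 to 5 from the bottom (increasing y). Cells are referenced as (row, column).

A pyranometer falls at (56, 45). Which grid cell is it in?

Column index: ⌊(56 − 5) / 20⌋ = ⌊2.550⌋ = 2
Row offset from origin: ⌊(45 − 4) / 16⌋ = ⌊2.562⌋ = 2 → row 2

(2, 2)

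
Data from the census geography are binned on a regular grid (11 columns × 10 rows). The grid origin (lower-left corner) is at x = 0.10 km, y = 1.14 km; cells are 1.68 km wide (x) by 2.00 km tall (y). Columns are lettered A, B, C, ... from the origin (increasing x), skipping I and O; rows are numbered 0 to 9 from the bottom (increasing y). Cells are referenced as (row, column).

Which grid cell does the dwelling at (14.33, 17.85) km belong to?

Column index: ⌊(14.33 − 0.10) / 1.68⌋ = ⌊8.470⌋ = 8 → column J
Row offset from origin: ⌊(17.85 − 1.14) / 2.00⌋ = ⌊8.355⌋ = 8 → row 8

(8, J)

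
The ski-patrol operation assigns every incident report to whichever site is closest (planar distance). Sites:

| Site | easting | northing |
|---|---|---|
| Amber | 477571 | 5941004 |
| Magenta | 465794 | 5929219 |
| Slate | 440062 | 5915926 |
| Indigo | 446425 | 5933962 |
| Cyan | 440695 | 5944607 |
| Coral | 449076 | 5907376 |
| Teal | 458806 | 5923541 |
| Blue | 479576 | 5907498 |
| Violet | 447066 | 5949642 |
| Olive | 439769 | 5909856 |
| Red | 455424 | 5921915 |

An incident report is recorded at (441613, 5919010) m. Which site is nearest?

Slate

Squared distances to each site:
Amber: 1776713800.000; Magenta: 688944442.000; Slate: 11916657.000; Indigo: 246717648.000; Cyan: 656049133.000; Coral: 191046325.000; Teal: 316129210.000; Blue: 1573715513.000; Violet: 968054633.000; Olive: 87196052.000; Red: 199182746.000.
Minimum at Slate.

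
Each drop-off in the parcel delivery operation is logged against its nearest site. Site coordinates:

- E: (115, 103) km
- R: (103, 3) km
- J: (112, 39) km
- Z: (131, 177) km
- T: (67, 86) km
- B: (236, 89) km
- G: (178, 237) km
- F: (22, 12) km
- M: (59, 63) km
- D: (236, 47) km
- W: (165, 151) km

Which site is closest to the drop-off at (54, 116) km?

T

Squared distances to each site:
E: 3890.000; R: 15170.000; J: 9293.000; Z: 9650.000; T: 1069.000; B: 33853.000; G: 30017.000; F: 11840.000; M: 2834.000; D: 37885.000; W: 13546.000.
Minimum at T.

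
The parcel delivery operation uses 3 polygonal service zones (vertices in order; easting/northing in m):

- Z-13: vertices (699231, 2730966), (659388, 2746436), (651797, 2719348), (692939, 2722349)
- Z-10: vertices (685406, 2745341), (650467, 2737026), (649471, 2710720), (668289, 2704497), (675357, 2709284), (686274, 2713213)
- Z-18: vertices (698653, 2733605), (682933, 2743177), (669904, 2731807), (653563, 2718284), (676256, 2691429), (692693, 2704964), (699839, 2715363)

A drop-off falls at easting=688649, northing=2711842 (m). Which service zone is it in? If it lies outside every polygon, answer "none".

Cast a ray rightward from (688649, 2711842). For each polygon, the edges (by vertex number in listed order) whose endpoints lie on opposite sides of northing = 2711842, where each meets that height, and whether that is right or left of the point:
Z-13: no edge straddles that height → 0 crossings.
Z-10: 2–3 at easting≈649513.5 (left), 5–6 at easting≈682464.6 (left) → 0 crossings.
Z-18: 4–5 at easting≈659006.6 (left), 6–7 at easting≈697419.4 (right) → 1 crossing.
Only Z-18 has an odd count, so the point is inside Z-18.

Z-18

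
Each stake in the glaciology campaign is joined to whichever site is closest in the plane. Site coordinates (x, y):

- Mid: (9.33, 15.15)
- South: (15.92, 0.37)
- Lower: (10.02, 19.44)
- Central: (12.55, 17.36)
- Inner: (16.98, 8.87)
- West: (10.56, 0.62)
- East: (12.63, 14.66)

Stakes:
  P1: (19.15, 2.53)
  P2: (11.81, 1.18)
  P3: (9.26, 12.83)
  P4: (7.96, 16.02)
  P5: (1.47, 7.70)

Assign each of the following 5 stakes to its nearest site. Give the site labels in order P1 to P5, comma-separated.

P1 → South (d²=15.10)
P2 → West (d²=1.88)
P3 → Mid (d²=5.39)
P4 → Mid (d²=2.63)
P5 → Mid (d²=117.28)

South, West, Mid, Mid, Mid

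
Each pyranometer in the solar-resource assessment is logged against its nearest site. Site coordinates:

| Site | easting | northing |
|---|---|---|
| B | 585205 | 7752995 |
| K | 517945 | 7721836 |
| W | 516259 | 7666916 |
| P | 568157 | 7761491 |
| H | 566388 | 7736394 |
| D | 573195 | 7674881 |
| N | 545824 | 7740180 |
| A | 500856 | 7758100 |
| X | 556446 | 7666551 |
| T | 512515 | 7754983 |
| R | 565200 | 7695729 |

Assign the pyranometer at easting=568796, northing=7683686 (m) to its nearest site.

D

Squared distances to each site:
B: 5072992762.000; K: 4041246701.000; W: 3041369269.000; P: 6054026346.000; H: 2783931728.000; D: 96879226.000; N: 3719284820.000; A: 10153286996.000; X: 446130725.000; T: 8250813170.000; R: 157965065.000.
Minimum at D.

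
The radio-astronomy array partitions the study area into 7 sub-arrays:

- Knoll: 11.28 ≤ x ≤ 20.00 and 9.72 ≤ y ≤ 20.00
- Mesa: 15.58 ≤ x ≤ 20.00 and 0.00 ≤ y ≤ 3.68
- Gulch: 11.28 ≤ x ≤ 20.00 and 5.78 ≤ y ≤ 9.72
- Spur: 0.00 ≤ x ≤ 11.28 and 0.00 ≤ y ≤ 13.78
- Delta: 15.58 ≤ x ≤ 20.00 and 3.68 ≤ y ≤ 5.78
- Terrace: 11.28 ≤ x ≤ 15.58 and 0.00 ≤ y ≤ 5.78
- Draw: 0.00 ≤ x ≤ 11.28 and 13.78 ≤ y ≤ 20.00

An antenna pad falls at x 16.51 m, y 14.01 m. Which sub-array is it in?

The point has x = 16.51 and y = 14.01.
Only Knoll satisfies 11.28 ≤ x ≤ 20.00 and 9.72 ≤ y ≤ 20.00.

Knoll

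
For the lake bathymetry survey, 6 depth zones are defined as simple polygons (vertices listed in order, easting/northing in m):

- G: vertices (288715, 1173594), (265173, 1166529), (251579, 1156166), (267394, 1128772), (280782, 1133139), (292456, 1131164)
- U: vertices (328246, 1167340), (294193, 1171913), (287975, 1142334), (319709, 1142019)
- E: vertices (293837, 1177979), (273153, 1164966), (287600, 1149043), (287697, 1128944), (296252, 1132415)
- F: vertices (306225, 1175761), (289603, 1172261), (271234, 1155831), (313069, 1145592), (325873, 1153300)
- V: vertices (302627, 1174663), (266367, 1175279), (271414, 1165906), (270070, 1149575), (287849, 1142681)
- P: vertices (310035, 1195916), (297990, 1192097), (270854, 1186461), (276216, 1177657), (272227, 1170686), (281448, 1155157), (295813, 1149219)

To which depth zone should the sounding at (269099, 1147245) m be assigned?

Cast a ray rightward from (269099, 1147245). For each polygon, the edges (by vertex number in listed order) whose endpoints lie on opposite sides of northing = 1147245, where each meets that height, and whether that is right or left of the point:
G: 3–4 at easting≈256729.2 (left), 6–1 at easting≈291038.2 (right) → 1 crossing.
U: 2–3 at easting≈289007.4 (right), 4–1 at easting≈321471.0 (right) → 2 crossings.
E: 3–4 at easting≈287608.7 (right), 5–1 at easting≈295466.0 (right) → 2 crossings.
F: 3–4 at easting≈306315.1 (right), 4–5 at easting≈315814.9 (right) → 2 crossings.
V: 4–5 at easting≈276078.9 (right), 5–1 at easting≈289957.9 (right) → 2 crossings.
P: no edge straddles that height → 0 crossings.
Only G has an odd count, so the point is inside G.

G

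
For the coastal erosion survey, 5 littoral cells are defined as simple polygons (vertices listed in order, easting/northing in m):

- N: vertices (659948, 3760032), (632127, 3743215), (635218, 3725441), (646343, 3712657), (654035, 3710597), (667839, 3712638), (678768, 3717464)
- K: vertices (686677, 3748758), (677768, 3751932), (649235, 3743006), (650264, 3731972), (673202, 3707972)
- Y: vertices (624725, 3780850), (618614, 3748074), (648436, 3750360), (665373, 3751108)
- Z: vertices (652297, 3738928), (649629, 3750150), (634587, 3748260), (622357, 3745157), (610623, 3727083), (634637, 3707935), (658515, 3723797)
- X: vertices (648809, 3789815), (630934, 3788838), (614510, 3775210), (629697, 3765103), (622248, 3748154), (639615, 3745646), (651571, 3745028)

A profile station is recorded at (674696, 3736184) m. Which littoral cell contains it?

K

Cast a ray rightward from (674696, 3736184). For each polygon, the edges (by vertex number in listed order) whose endpoints lie on opposite sides of northing = 3736184, where each meets that height, and whether that is right or left of the point:
N: 2–3 at easting≈633349.7 (left), 7–1 at easting≈670491.6 (left) → 0 crossings.
K: 3–4 at easting≈649871.2 (left), 5–1 at easting≈682522.8 (right) → 1 crossing.
Y: no edge straddles that height → 0 crossings.
Z: 4–5 at easting≈616531.6 (left), 7–1 at easting≈653424.6 (left) → 0 crossings.
X: no edge straddles that height → 0 crossings.
Only K has an odd count, so the point is inside K.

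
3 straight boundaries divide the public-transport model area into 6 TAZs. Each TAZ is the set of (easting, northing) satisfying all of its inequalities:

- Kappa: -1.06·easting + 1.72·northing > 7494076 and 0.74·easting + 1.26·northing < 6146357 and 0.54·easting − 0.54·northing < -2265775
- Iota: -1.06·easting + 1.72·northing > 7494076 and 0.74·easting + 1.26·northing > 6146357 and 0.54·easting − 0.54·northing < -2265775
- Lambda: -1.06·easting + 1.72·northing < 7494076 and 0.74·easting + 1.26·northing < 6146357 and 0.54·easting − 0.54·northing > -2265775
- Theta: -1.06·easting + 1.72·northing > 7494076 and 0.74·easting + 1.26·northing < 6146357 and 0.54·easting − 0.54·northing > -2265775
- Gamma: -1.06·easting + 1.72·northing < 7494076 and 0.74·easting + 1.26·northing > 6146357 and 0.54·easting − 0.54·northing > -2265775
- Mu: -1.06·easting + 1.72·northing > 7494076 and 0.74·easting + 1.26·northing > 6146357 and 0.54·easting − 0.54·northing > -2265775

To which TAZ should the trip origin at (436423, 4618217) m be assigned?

-1.06·436423 + 1.72·4618217 = 7480724.860, which is < 7494076
0.74·436423 + 1.26·4618217 = 6141906.440, which is < 6146357
0.54·436423 − 0.54·4618217 = -2258168.760, which is > -2265775
This sign pattern matches Lambda.

Lambda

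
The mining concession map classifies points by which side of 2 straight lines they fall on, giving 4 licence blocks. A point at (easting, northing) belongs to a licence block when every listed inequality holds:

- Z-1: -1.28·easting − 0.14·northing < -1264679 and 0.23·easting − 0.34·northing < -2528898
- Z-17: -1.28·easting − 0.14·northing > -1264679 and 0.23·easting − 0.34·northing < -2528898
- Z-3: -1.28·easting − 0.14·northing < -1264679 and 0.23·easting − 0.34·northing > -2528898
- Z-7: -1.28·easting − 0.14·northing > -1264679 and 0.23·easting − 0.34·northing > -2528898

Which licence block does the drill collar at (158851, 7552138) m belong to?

-1.28·158851 − 0.14·7552138 = -1260628.600, which is > -1264679
0.23·158851 − 0.34·7552138 = -2531191.190, which is < -2528898
This sign pattern matches Z-17.

Z-17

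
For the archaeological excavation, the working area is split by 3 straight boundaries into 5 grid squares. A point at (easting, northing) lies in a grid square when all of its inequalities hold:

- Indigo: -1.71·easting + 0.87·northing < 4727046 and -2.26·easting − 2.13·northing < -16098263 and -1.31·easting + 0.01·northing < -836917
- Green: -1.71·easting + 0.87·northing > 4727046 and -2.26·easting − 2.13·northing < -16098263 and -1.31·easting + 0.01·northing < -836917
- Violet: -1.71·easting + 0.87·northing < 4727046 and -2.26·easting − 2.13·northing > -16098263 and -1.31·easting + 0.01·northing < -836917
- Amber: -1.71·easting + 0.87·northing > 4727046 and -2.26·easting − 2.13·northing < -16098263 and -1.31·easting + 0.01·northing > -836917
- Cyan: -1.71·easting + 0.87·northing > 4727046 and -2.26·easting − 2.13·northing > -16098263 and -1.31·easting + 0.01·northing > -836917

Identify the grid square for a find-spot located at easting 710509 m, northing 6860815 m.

-1.71·710509 + 0.87·6860815 = 4753938.660, which is > 4727046
-2.26·710509 − 2.13·6860815 = -16219286.290, which is < -16098263
-1.31·710509 + 0.01·6860815 = -862158.640, which is < -836917
This sign pattern matches Green.

Green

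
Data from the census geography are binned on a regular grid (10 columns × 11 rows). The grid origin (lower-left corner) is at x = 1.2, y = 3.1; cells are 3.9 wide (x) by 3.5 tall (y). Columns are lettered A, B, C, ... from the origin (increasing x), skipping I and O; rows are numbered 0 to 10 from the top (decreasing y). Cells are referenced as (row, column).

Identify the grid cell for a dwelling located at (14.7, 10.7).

(8, D)

Column index: ⌊(14.7 − 1.2) / 3.9⌋ = ⌊3.462⌋ = 3 → column D
Row offset from origin: ⌊(10.7 − 3.1) / 3.5⌋ = ⌊2.171⌋ = 2 → row 8 (counted from top)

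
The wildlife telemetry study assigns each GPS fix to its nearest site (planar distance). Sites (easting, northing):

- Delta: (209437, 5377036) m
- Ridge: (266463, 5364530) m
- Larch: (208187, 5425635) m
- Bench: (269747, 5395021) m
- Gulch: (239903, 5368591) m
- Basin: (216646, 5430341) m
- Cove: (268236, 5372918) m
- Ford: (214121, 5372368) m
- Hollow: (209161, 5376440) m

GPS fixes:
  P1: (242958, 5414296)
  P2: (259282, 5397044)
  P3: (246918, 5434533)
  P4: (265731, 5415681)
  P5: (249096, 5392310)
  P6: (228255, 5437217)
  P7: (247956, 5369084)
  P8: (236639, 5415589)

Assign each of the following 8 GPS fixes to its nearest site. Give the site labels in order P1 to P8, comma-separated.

P1 → Basin (d²=949763369.00)
P2 → Bench (d²=113608754.00)
P3 → Basin (d²=933966848.00)
P4 → Bench (d²=442963856.00)
P5 → Bench (d²=433813322.00)
P6 → Basin (d²=182048257.00)
P7 → Gulch (d²=65093858.00)
P8 → Basin (d²=617341553.00)

Basin, Bench, Basin, Bench, Bench, Basin, Gulch, Basin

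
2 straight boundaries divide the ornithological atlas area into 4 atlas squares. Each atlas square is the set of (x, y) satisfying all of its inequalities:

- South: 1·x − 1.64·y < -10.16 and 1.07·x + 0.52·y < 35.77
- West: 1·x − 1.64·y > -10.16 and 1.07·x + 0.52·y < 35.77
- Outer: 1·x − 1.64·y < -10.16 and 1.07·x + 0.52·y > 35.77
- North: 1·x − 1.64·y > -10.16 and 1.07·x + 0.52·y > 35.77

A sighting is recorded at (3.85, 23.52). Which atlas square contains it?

1·3.85 − 1.64·23.52 = -34.723, which is < -10.16
1.07·3.85 + 0.52·23.52 = 16.350, which is < 35.77
This sign pattern matches South.

South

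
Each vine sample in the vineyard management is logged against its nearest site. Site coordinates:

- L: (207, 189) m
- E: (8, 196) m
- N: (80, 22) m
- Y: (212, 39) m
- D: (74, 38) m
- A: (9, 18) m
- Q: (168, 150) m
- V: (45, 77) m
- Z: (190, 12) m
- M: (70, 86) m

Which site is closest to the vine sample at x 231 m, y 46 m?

Squared distances to each site:
L: 21025.000; E: 72229.000; N: 23377.000; Y: 410.000; D: 24713.000; A: 50068.000; Q: 14785.000; V: 35557.000; Z: 2837.000; M: 27521.000.
Minimum at Y.

Y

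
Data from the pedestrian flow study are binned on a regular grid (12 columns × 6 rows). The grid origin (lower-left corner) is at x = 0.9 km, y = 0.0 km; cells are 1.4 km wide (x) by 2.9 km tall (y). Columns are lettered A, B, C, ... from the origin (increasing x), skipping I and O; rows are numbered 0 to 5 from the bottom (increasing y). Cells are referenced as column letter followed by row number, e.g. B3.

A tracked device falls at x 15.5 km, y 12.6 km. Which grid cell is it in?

L4

Column index: ⌊(15.5 − 0.9) / 1.4⌋ = ⌊10.429⌋ = 10 → column L
Row offset from origin: ⌊(12.6 − 0.0) / 2.9⌋ = ⌊4.345⌋ = 4 → row 4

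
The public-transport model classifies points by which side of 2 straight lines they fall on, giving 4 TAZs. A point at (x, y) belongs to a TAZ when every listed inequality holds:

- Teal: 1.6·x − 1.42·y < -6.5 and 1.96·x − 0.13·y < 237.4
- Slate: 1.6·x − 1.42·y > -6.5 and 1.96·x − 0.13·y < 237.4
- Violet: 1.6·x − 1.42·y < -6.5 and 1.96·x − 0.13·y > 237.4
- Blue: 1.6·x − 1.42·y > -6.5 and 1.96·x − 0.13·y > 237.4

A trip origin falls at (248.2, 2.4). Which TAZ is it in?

Blue

1.6·248.2 − 1.42·2.4 = 393.712, which is > -6.5
1.96·248.2 − 0.13·2.4 = 486.160, which is > 237.4
This sign pattern matches Blue.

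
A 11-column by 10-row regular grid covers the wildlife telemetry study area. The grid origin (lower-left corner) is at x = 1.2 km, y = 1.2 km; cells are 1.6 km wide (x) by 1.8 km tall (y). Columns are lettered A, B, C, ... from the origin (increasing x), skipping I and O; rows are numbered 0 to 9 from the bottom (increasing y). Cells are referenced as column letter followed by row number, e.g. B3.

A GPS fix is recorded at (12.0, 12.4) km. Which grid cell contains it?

Column index: ⌊(12.0 − 1.2) / 1.6⌋ = ⌊6.750⌋ = 6 → column G
Row offset from origin: ⌊(12.4 − 1.2) / 1.8⌋ = ⌊6.222⌋ = 6 → row 6

G6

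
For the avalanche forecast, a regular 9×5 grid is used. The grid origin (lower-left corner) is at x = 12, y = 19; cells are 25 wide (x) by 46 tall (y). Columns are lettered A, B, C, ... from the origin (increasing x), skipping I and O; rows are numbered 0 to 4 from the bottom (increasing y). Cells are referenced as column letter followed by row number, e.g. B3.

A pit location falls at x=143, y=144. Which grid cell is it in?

F2

Column index: ⌊(143 − 12) / 25⌋ = ⌊5.240⌋ = 5 → column F
Row offset from origin: ⌊(144 − 19) / 46⌋ = ⌊2.717⌋ = 2 → row 2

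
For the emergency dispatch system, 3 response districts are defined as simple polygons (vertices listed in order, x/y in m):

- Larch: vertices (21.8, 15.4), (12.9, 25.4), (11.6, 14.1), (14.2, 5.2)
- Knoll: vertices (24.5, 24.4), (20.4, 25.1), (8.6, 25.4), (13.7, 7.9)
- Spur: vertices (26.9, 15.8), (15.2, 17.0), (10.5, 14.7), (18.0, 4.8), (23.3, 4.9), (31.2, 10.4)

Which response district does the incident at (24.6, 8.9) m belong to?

Cast a ray rightward from (24.6, 8.9). For each polygon, the edges (by vertex number in listed order) whose endpoints lie on opposite sides of y = 8.9, where each meets that height, and whether that is right or left of the point:
Larch: 3–4 at x≈13.12 (left), 4–1 at x≈16.96 (left) → 0 crossings.
Knoll: 3–4 at x≈13.41 (left), 4–1 at x≈14.35 (left) → 0 crossings.
Spur: 3–4 at x≈14.89 (left), 5–6 at x≈29.05 (right) → 1 crossing.
Only Spur has an odd count, so the point is inside Spur.

Spur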